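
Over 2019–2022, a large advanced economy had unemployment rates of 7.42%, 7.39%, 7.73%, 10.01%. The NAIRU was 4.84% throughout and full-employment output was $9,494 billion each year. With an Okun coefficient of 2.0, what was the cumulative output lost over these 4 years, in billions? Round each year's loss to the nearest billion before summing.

Year 2019: gap = -2.0 × (7.42 - 4.84) = -5.16%, loss ≈ 9494 × 5.16/100 ≈ 490.
Year 2020: gap = -2.0 × (7.39 - 4.84) = -5.1%, loss ≈ 9494 × 5.1/100 ≈ 484.
Year 2021: gap = -2.0 × (7.73 - 4.84) = -5.78%, loss ≈ 9494 × 5.78/100 ≈ 549.
Year 2022: gap = -2.0 × (10.01 - 4.84) = -10.34%, loss ≈ 9494 × 10.34/100 ≈ 982.
Total lost output = 490 + 484 + 549 + 982 = 2505 billion.

$2,505 billion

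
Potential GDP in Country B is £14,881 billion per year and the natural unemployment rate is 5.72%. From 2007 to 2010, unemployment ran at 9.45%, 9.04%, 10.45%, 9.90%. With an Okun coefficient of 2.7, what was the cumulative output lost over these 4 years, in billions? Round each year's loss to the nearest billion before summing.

Year 2007: gap = -2.7 × (9.45 - 5.72) = -10.071%, loss ≈ 14881 × 10.071/100 ≈ 1499.
Year 2008: gap = -2.7 × (9.04 - 5.72) = -8.964%, loss ≈ 14881 × 8.964/100 ≈ 1334.
Year 2009: gap = -2.7 × (10.45 - 5.72) = -12.771%, loss ≈ 14881 × 12.771/100 ≈ 1900.
Year 2010: gap = -2.7 × (9.9 - 5.72) = -11.286%, loss ≈ 14881 × 11.286/100 ≈ 1679.
Total lost output = 1499 + 1334 + 1900 + 1679 = 6412 billion.

£6,412 billion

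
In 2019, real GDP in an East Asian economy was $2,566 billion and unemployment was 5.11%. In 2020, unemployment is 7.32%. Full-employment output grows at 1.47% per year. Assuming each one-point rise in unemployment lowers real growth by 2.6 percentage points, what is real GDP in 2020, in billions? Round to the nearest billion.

$2,456 billion

Δu = 7.32 - 5.11 = 2.21 points.
Okun's law (growth form): g_Y = g_Y* - β × Δu = 1.47 - 2.6 × (2.21) = 1.47 - 5.746 = -4.276%.
Real GDP in the next year = 2566 × (1 - 4.276/100) = 2566 × 0.95724 ≈ 2456 billion.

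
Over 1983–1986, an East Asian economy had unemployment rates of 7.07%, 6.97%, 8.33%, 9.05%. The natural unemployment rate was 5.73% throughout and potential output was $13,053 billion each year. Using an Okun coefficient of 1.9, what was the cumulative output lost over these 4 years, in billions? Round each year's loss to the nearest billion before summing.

Year 1983: gap = -1.9 × (7.07 - 5.73) = -2.546%, loss ≈ 13053 × 2.546/100 ≈ 332.
Year 1984: gap = -1.9 × (6.97 - 5.73) = -2.356%, loss ≈ 13053 × 2.356/100 ≈ 308.
Year 1985: gap = -1.9 × (8.33 - 5.73) = -4.94%, loss ≈ 13053 × 4.94/100 ≈ 645.
Year 1986: gap = -1.9 × (9.05 - 5.73) = -6.308%, loss ≈ 13053 × 6.308/100 ≈ 823.
Total lost output = 332 + 308 + 645 + 823 = 2108 billion.

$2,108 billion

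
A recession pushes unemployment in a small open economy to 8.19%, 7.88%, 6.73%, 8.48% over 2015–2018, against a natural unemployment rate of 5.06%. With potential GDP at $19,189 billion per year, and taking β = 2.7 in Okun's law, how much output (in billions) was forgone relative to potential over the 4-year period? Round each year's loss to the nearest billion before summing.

Year 2015: gap = -2.7 × (8.19 - 5.06) = -8.451%, loss ≈ 19189 × 8.451/100 ≈ 1622.
Year 2016: gap = -2.7 × (7.88 - 5.06) = -7.614%, loss ≈ 19189 × 7.614/100 ≈ 1461.
Year 2017: gap = -2.7 × (6.73 - 5.06) = -4.509%, loss ≈ 19189 × 4.509/100 ≈ 865.
Year 2018: gap = -2.7 × (8.48 - 5.06) = -9.234%, loss ≈ 19189 × 9.234/100 ≈ 1772.
Total lost output = 1622 + 1461 + 865 + 1772 = 5720 billion.

$5,720 billion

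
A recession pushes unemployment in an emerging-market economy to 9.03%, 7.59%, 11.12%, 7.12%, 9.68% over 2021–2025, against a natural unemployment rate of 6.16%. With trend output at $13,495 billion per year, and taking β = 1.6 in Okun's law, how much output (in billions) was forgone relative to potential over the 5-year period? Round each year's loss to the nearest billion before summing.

$2,967 billion

Year 2021: gap = -1.6 × (9.03 - 6.16) = -4.592%, loss ≈ 13495 × 4.592/100 ≈ 620.
Year 2022: gap = -1.6 × (7.59 - 6.16) = -2.288%, loss ≈ 13495 × 2.288/100 ≈ 309.
Year 2023: gap = -1.6 × (11.12 - 6.16) = -7.936%, loss ≈ 13495 × 7.936/100 ≈ 1071.
Year 2024: gap = -1.6 × (7.12 - 6.16) = -1.536%, loss ≈ 13495 × 1.536/100 ≈ 207.
Year 2025: gap = -1.6 × (9.68 - 6.16) = -5.632%, loss ≈ 13495 × 5.632/100 ≈ 760.
Total lost output = 620 + 309 + 1071 + 207 + 760 = 2967 billion.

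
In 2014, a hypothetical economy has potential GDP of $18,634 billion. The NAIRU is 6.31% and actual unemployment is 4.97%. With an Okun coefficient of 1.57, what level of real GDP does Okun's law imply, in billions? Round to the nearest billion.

Unemployment gap = 4.97 - 6.31 = -1.34 points, so the output gap is -1.57 × (-1.34) = 2.1038%.
Actual GDP = 18634 × (1 + 2.1038/100) = 18634 × 1.021038 ≈ 19026 billion.

$19,026 billion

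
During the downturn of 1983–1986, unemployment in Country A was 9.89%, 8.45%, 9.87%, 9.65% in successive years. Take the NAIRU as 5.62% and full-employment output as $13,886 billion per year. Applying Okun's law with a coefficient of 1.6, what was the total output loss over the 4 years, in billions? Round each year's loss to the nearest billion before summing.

$3,417 billion

Year 1983: gap = -1.6 × (9.89 - 5.62) = -6.832%, loss ≈ 13886 × 6.832/100 ≈ 949.
Year 1984: gap = -1.6 × (8.45 - 5.62) = -4.528%, loss ≈ 13886 × 4.528/100 ≈ 629.
Year 1985: gap = -1.6 × (9.87 - 5.62) = -6.8%, loss ≈ 13886 × 6.8/100 ≈ 944.
Year 1986: gap = -1.6 × (9.65 - 5.62) = -6.448%, loss ≈ 13886 × 6.448/100 ≈ 895.
Total lost output = 949 + 629 + 944 + 895 = 3417 billion.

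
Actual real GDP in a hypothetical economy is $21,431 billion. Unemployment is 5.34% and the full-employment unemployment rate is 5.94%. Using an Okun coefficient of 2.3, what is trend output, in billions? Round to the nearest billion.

$21,139 billion

Unemployment gap = 5.34 - 5.94 = -0.6 points, so output gap = -2.3 × (-0.6) = 1.38%.
Since Y = Y* × (1 + gap/100), Y* = 21431/1.0138 ≈ 21139 billion.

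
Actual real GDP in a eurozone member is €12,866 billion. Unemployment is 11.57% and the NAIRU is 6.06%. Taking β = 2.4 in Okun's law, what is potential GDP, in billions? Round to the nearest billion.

€14,827 billion

Unemployment gap = 11.57 - 6.06 = 5.51 points, so output gap = -2.4 × 5.51 = -13.224%.
Since Y = Y* × (1 + gap/100), Y* = 12866/0.86776 ≈ 14827 billion.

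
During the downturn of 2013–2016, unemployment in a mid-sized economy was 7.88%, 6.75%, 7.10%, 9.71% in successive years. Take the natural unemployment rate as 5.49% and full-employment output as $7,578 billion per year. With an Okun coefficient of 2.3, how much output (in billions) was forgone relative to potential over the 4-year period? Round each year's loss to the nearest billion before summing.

$1,654 billion

Year 2013: gap = -2.3 × (7.88 - 5.49) = -5.497%, loss ≈ 7578 × 5.497/100 ≈ 417.
Year 2014: gap = -2.3 × (6.75 - 5.49) = -2.898%, loss ≈ 7578 × 2.898/100 ≈ 220.
Year 2015: gap = -2.3 × (7.1 - 5.49) = -3.703%, loss ≈ 7578 × 3.703/100 ≈ 281.
Year 2016: gap = -2.3 × (9.71 - 5.49) = -9.706%, loss ≈ 7578 × 9.706/100 ≈ 736.
Total lost output = 417 + 220 + 281 + 736 = 1654 billion.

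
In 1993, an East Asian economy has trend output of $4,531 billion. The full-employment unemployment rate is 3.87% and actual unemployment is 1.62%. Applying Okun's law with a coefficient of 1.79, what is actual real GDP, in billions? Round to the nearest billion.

Unemployment gap = 1.62 - 3.87 = -2.25 points, so the output gap is -1.79 × (-2.25) = 4.0275%.
Actual GDP = 4531 × (1 + 4.0275/100) = 4531 × 1.040275 ≈ 4713 billion.

$4,713 billion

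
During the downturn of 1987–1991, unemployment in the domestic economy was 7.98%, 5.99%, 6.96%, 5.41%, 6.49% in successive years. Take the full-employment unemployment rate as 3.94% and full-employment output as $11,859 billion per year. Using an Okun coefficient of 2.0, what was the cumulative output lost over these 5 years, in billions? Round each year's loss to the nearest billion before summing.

$3,114 billion

Year 1987: gap = -2.0 × (7.98 - 3.94) = -8.08%, loss ≈ 11859 × 8.08/100 ≈ 958.
Year 1988: gap = -2.0 × (5.99 - 3.94) = -4.1%, loss ≈ 11859 × 4.1/100 ≈ 486.
Year 1989: gap = -2.0 × (6.96 - 3.94) = -6.04%, loss ≈ 11859 × 6.04/100 ≈ 716.
Year 1990: gap = -2.0 × (5.41 - 3.94) = -2.94%, loss ≈ 11859 × 2.94/100 ≈ 349.
Year 1991: gap = -2.0 × (6.49 - 3.94) = -5.1%, loss ≈ 11859 × 5.1/100 ≈ 605.
Total lost output = 958 + 486 + 716 + 349 + 605 = 3114 billion.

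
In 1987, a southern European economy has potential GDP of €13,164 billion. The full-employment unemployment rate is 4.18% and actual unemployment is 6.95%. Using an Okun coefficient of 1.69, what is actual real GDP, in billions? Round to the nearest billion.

Unemployment gap = 6.95 - 4.18 = 2.77 points, so the output gap is -1.69 × 2.77 = -4.6813%.
Actual GDP = 13164 × (1 - 4.6813/100) = 13164 × 0.953187 ≈ 12548 billion.

€12,548 billion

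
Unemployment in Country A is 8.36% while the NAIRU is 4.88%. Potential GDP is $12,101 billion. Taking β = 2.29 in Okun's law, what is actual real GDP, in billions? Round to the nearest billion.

$11,137 billion

Unemployment gap = 8.36 - 4.88 = 3.48 points, so the output gap is -2.29 × 3.48 = -7.9692%.
Actual GDP = 12101 × (1 - 7.9692/100) = 12101 × 0.920308 ≈ 11137 billion.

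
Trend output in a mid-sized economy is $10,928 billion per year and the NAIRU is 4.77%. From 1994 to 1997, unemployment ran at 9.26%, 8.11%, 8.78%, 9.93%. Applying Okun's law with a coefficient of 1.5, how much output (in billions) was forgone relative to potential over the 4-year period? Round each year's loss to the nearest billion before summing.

$2,786 billion

Year 1994: gap = -1.5 × (9.26 - 4.77) = -6.735%, loss ≈ 10928 × 6.735/100 ≈ 736.
Year 1995: gap = -1.5 × (8.11 - 4.77) = -5.01%, loss ≈ 10928 × 5.01/100 ≈ 547.
Year 1996: gap = -1.5 × (8.78 - 4.77) = -6.015%, loss ≈ 10928 × 6.015/100 ≈ 657.
Year 1997: gap = -1.5 × (9.93 - 4.77) = -7.74%, loss ≈ 10928 × 7.74/100 ≈ 846.
Total lost output = 736 + 547 + 657 + 846 = 2786 billion.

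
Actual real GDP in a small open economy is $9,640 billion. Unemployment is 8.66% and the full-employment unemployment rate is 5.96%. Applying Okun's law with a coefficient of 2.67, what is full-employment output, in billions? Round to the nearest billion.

Unemployment gap = 8.66 - 5.96 = 2.7 points, so output gap = -2.67 × 2.7 = -7.209%.
Since Y = Y* × (1 + gap/100), Y* = 9640/0.92791 ≈ 10389 billion.

$10,389 billion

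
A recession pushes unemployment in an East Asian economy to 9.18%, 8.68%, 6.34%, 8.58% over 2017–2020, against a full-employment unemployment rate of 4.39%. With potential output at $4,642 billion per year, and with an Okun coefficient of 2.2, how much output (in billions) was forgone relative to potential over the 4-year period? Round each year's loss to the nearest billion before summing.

Year 2017: gap = -2.2 × (9.18 - 4.39) = -10.538%, loss ≈ 4642 × 10.538/100 ≈ 489.
Year 2018: gap = -2.2 × (8.68 - 4.39) = -9.438%, loss ≈ 4642 × 9.438/100 ≈ 438.
Year 2019: gap = -2.2 × (6.34 - 4.39) = -4.29%, loss ≈ 4642 × 4.29/100 ≈ 199.
Year 2020: gap = -2.2 × (8.58 - 4.39) = -9.218%, loss ≈ 4642 × 9.218/100 ≈ 428.
Total lost output = 489 + 438 + 199 + 428 = 1554 billion.

$1,554 billion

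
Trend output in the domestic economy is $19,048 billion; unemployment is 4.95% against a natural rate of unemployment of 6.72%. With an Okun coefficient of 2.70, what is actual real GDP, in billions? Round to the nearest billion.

$19,958 billion

Unemployment gap = 4.95 - 6.72 = -1.77 points, so the output gap is -2.7 × (-1.77) = 4.779%.
Actual GDP = 19048 × (1 + 4.779/100) = 19048 × 1.04779 ≈ 19958 billion.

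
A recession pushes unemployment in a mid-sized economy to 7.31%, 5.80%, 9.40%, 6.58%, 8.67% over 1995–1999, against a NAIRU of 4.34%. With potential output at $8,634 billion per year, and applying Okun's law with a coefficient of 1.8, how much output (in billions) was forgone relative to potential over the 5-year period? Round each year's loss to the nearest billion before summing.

Year 1995: gap = -1.8 × (7.31 - 4.34) = -5.346%, loss ≈ 8634 × 5.346/100 ≈ 462.
Year 1996: gap = -1.8 × (5.8 - 4.34) = -2.628%, loss ≈ 8634 × 2.628/100 ≈ 227.
Year 1997: gap = -1.8 × (9.4 - 4.34) = -9.108%, loss ≈ 8634 × 9.108/100 ≈ 786.
Year 1998: gap = -1.8 × (6.58 - 4.34) = -4.032%, loss ≈ 8634 × 4.032/100 ≈ 348.
Year 1999: gap = -1.8 × (8.67 - 4.34) = -7.794%, loss ≈ 8634 × 7.794/100 ≈ 673.
Total lost output = 462 + 227 + 786 + 348 + 673 = 2496 billion.

$2,496 billion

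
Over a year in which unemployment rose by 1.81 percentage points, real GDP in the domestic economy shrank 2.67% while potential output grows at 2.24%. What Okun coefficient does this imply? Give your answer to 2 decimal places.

β ≈ 2.71

Growth form: g_Y = g_Y* - β × Δu, so β = (g_Y* - g_Y)/Δu.
β = (2.24 + 2.67)/1.81 = 4.91/1.81 = 2.71.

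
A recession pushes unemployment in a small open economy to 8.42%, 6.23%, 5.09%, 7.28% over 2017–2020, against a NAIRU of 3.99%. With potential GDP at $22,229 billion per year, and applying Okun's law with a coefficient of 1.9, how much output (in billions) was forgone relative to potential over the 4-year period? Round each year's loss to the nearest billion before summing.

$4,672 billion

Year 2017: gap = -1.9 × (8.42 - 3.99) = -8.417%, loss ≈ 22229 × 8.417/100 ≈ 1871.
Year 2018: gap = -1.9 × (6.23 - 3.99) = -4.256%, loss ≈ 22229 × 4.256/100 ≈ 946.
Year 2019: gap = -1.9 × (5.09 - 3.99) = -2.09%, loss ≈ 22229 × 2.09/100 ≈ 465.
Year 2020: gap = -1.9 × (7.28 - 3.99) = -6.251%, loss ≈ 22229 × 6.251/100 ≈ 1390.
Total lost output = 1871 + 946 + 465 + 1390 = 4672 billion.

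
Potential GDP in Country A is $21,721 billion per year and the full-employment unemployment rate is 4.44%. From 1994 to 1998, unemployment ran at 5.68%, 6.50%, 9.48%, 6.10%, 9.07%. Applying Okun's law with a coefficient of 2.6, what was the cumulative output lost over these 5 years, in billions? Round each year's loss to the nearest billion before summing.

Year 1994: gap = -2.6 × (5.68 - 4.44) = -3.224%, loss ≈ 21721 × 3.224/100 ≈ 700.
Year 1995: gap = -2.6 × (6.5 - 4.44) = -5.356%, loss ≈ 21721 × 5.356/100 ≈ 1163.
Year 1996: gap = -2.6 × (9.48 - 4.44) = -13.104%, loss ≈ 21721 × 13.104/100 ≈ 2846.
Year 1997: gap = -2.6 × (6.1 - 4.44) = -4.316%, loss ≈ 21721 × 4.316/100 ≈ 937.
Year 1998: gap = -2.6 × (9.07 - 4.44) = -12.038%, loss ≈ 21721 × 12.038/100 ≈ 2615.
Total lost output = 700 + 1163 + 2846 + 937 + 2615 = 8261 billion.

$8,261 billion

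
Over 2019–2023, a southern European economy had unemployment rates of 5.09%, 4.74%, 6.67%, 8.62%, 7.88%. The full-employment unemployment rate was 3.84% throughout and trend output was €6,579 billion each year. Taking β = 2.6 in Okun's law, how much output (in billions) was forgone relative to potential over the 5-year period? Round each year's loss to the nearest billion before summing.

Year 2019: gap = -2.6 × (5.09 - 3.84) = -3.25%, loss ≈ 6579 × 3.25/100 ≈ 214.
Year 2020: gap = -2.6 × (4.74 - 3.84) = -2.34%, loss ≈ 6579 × 2.34/100 ≈ 154.
Year 2021: gap = -2.6 × (6.67 - 3.84) = -7.358%, loss ≈ 6579 × 7.358/100 ≈ 484.
Year 2022: gap = -2.6 × (8.62 - 3.84) = -12.428%, loss ≈ 6579 × 12.428/100 ≈ 818.
Year 2023: gap = -2.6 × (7.88 - 3.84) = -10.504%, loss ≈ 6579 × 10.504/100 ≈ 691.
Total lost output = 214 + 154 + 484 + 818 + 691 = 2361 billion.

€2,361 billion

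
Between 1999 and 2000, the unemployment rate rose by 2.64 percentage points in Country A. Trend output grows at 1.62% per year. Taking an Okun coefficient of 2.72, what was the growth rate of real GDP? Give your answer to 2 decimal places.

-5.56%

Growth-rate Okun's law: g_Y = g_Y* - β × Δu.
g_Y = 1.62 - 2.72 × (2.64) = 1.62 - 7.1808 = -5.5608%, i.e. -5.56% to 2 d.p.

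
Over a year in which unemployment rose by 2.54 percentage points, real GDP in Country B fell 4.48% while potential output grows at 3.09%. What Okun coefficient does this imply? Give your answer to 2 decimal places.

β ≈ 2.98

Growth form: g_Y = g_Y* - β × Δu, so β = (g_Y* - g_Y)/Δu.
β = (3.09 + 4.48)/2.54 = 7.57/2.54 = 2.98.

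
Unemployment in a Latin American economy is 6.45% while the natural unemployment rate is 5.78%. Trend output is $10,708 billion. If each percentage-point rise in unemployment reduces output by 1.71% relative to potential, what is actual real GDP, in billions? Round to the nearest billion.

Unemployment gap = 6.45 - 5.78 = 0.67 points, so the output gap is -1.71 × 0.67 = -1.1457%.
Actual GDP = 10708 × (1 - 1.1457/100) = 10708 × 0.988543 ≈ 10585 billion.

$10,585 billion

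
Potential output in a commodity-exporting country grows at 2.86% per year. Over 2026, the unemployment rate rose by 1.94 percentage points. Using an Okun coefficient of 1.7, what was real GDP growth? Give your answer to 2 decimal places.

Growth-rate Okun's law: g_Y = g_Y* - β × Δu.
g_Y = 2.86 - 1.7 × (1.94) = 2.86 - 3.298 = -0.438%, i.e. -0.44% to 2 d.p.

-0.44%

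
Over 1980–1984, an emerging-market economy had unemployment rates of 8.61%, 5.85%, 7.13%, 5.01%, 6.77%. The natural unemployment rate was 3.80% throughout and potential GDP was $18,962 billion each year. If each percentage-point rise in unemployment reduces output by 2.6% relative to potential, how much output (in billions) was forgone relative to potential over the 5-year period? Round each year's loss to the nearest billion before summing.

$7,085 billion

Year 1980: gap = -2.6 × (8.61 - 3.8) = -12.506%, loss ≈ 18962 × 12.506/100 ≈ 2371.
Year 1981: gap = -2.6 × (5.85 - 3.8) = -5.33%, loss ≈ 18962 × 5.33/100 ≈ 1011.
Year 1982: gap = -2.6 × (7.13 - 3.8) = -8.658%, loss ≈ 18962 × 8.658/100 ≈ 1642.
Year 1983: gap = -2.6 × (5.01 - 3.8) = -3.146%, loss ≈ 18962 × 3.146/100 ≈ 597.
Year 1984: gap = -2.6 × (6.77 - 3.8) = -7.722%, loss ≈ 18962 × 7.722/100 ≈ 1464.
Total lost output = 2371 + 1011 + 1642 + 597 + 1464 = 7085 billion.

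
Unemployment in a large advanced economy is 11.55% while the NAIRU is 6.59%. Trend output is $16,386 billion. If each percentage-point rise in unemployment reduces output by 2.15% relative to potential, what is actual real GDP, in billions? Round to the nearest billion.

Unemployment gap = 11.55 - 6.59 = 4.96 points, so the output gap is -2.15 × 4.96 = -10.664%.
Actual GDP = 16386 × (1 - 10.664/100) = 16386 × 0.89336 ≈ 14639 billion.

$14,639 billion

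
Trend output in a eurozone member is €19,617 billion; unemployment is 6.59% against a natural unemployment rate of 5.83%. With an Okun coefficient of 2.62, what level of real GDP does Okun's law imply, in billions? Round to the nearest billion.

€19,226 billion

Unemployment gap = 6.59 - 5.83 = 0.76 points, so the output gap is -2.62 × 0.76 = -1.9912%.
Actual GDP = 19617 × (1 - 1.9912/100) = 19617 × 0.980088 ≈ 19226 billion.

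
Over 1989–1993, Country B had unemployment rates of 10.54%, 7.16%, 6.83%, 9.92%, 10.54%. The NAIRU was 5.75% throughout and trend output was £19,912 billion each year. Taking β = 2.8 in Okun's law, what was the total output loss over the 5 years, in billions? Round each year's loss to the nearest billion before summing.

£9,055 billion

Year 1989: gap = -2.8 × (10.54 - 5.75) = -13.412%, loss ≈ 19912 × 13.412/100 ≈ 2671.
Year 1990: gap = -2.8 × (7.16 - 5.75) = -3.948%, loss ≈ 19912 × 3.948/100 ≈ 786.
Year 1991: gap = -2.8 × (6.83 - 5.75) = -3.024%, loss ≈ 19912 × 3.024/100 ≈ 602.
Year 1992: gap = -2.8 × (9.92 - 5.75) = -11.676%, loss ≈ 19912 × 11.676/100 ≈ 2325.
Year 1993: gap = -2.8 × (10.54 - 5.75) = -13.412%, loss ≈ 19912 × 13.412/100 ≈ 2671.
Total lost output = 2671 + 786 + 602 + 2325 + 2671 = 9055 billion.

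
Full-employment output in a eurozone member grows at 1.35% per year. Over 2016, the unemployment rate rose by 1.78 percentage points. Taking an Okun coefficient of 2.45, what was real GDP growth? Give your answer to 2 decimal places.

Growth-rate Okun's law: g_Y = g_Y* - β × Δu.
g_Y = 1.35 - 2.45 × (1.78) = 1.35 - 4.361 = -3.011%, i.e. -3.01% to 2 d.p.

-3.01%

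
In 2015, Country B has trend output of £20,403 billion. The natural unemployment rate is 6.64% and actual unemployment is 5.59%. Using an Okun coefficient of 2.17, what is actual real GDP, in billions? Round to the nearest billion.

£20,868 billion

Unemployment gap = 5.59 - 6.64 = -1.05 points, so the output gap is -2.17 × (-1.05) = 2.2785%.
Actual GDP = 20403 × (1 + 2.2785/100) = 20403 × 1.022785 ≈ 20868 billion.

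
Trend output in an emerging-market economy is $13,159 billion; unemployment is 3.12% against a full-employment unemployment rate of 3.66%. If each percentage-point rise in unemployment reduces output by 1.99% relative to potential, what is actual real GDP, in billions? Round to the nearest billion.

$13,300 billion

Unemployment gap = 3.12 - 3.66 = -0.54 points, so the output gap is -1.99 × (-0.54) = 1.0746%.
Actual GDP = 13159 × (1 + 1.0746/100) = 13159 × 1.010746 ≈ 13300 billion.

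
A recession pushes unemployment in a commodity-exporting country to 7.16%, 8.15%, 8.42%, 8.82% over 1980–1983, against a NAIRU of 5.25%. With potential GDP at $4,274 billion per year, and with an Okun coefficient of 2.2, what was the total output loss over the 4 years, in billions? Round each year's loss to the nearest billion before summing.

Year 1980: gap = -2.2 × (7.16 - 5.25) = -4.202%, loss ≈ 4274 × 4.202/100 ≈ 180.
Year 1981: gap = -2.2 × (8.15 - 5.25) = -6.38%, loss ≈ 4274 × 6.38/100 ≈ 273.
Year 1982: gap = -2.2 × (8.42 - 5.25) = -6.974%, loss ≈ 4274 × 6.974/100 ≈ 298.
Year 1983: gap = -2.2 × (8.82 - 5.25) = -7.854%, loss ≈ 4274 × 7.854/100 ≈ 336.
Total lost output = 180 + 273 + 298 + 336 = 1087 billion.

$1,087 billion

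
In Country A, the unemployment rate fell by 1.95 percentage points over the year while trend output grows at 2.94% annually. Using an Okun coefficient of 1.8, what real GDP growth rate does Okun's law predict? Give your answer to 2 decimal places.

6.45%

Growth-rate Okun's law: g_Y = g_Y* - β × Δu.
g_Y = 2.94 - 1.8 × (-1.95) = 2.94 + 3.51 = 6.45%, i.e. 6.45% to 2 d.p.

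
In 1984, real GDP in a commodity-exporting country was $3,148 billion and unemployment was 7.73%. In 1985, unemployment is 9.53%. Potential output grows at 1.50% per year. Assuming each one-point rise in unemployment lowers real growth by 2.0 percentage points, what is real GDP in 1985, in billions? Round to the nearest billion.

Δu = 9.53 - 7.73 = 1.8 points.
Okun's law (growth form): g_Y = g_Y* - β × Δu = 1.50 - 2.0 × (1.80) = 1.5 - 3.6 = -2.1%.
Real GDP in the next year = 3148 × (1 - 2.1/100) = 3148 × 0.979 ≈ 3082 billion.

$3,082 billion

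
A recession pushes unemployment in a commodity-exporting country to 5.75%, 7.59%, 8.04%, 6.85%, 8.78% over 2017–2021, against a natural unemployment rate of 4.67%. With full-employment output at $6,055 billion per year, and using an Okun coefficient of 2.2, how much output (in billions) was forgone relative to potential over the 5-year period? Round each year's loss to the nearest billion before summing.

Year 2017: gap = -2.2 × (5.75 - 4.67) = -2.376%, loss ≈ 6055 × 2.376/100 ≈ 144.
Year 2018: gap = -2.2 × (7.59 - 4.67) = -6.424%, loss ≈ 6055 × 6.424/100 ≈ 389.
Year 2019: gap = -2.2 × (8.04 - 4.67) = -7.414%, loss ≈ 6055 × 7.414/100 ≈ 449.
Year 2020: gap = -2.2 × (6.85 - 4.67) = -4.796%, loss ≈ 6055 × 4.796/100 ≈ 290.
Year 2021: gap = -2.2 × (8.78 - 4.67) = -9.042%, loss ≈ 6055 × 9.042/100 ≈ 547.
Total lost output = 144 + 389 + 449 + 290 + 547 = 1819 billion.

$1,819 billion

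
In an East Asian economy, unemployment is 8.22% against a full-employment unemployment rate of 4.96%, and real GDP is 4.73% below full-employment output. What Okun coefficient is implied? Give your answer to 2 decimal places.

β ≈ 1.45

Okun's law: output gap = -β × (u - u*).
-4.73 = -β × (8.22 - 4.96) = -β × 3.26, so β = 4.73/3.26 = 1.45.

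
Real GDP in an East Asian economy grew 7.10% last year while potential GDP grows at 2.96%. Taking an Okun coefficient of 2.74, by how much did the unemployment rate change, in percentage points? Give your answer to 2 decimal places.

-1.51 percentage points

Growth-rate Okun's law: g_Y = g_Y* - β × Δu, so Δu = (g_Y* - g_Y)/β.
Δu = (2.96 - 7.1)/2.74 = -4.14/2.74 = -1.51 percentage points.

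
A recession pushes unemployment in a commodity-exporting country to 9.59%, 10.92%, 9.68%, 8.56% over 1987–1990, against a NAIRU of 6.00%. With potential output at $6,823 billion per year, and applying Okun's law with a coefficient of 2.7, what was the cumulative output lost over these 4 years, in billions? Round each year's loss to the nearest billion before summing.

Year 1987: gap = -2.7 × (9.59 - 6) = -9.693%, loss ≈ 6823 × 9.693/100 ≈ 661.
Year 1988: gap = -2.7 × (10.92 - 6) = -13.284%, loss ≈ 6823 × 13.284/100 ≈ 906.
Year 1989: gap = -2.7 × (9.68 - 6) = -9.936%, loss ≈ 6823 × 9.936/100 ≈ 678.
Year 1990: gap = -2.7 × (8.56 - 6) = -6.912%, loss ≈ 6823 × 6.912/100 ≈ 472.
Total lost output = 661 + 906 + 678 + 472 = 2717 billion.

$2,717 billion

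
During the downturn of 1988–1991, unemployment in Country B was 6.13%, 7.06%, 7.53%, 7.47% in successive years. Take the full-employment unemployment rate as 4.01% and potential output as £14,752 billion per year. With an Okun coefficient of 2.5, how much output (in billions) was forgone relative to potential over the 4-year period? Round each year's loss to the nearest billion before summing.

Year 1988: gap = -2.5 × (6.13 - 4.01) = -5.3%, loss ≈ 14752 × 5.3/100 ≈ 782.
Year 1989: gap = -2.5 × (7.06 - 4.01) = -7.625%, loss ≈ 14752 × 7.625/100 ≈ 1125.
Year 1990: gap = -2.5 × (7.53 - 4.01) = -8.8%, loss ≈ 14752 × 8.8/100 ≈ 1298.
Year 1991: gap = -2.5 × (7.47 - 4.01) = -8.65%, loss ≈ 14752 × 8.65/100 ≈ 1276.
Total lost output = 782 + 1125 + 1298 + 1276 = 4481 billion.

£4,481 billion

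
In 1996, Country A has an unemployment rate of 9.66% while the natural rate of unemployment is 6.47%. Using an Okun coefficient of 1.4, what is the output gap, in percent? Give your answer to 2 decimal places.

The unemployment gap is 9.66 - 6.47 = 3.19 percentage points.
Okun's law gives an output gap of -1.4 × 3.19 = -4.466%, i.e. 4.47% below potential.

-4.47%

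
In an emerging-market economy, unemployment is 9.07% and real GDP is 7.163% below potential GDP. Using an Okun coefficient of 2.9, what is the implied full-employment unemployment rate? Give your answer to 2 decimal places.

From Okun's law, u - u* = -(output gap)/β = -(-7.163)/2.9 = 2.47 points.
So u* = 9.07 - 2.47 = 6.60%.

6.60%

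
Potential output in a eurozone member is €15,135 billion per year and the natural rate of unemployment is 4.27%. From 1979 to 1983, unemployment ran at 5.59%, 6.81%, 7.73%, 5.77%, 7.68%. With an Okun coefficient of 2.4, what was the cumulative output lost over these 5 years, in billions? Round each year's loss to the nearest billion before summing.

Year 1979: gap = -2.4 × (5.59 - 4.27) = -3.168%, loss ≈ 15135 × 3.168/100 ≈ 479.
Year 1980: gap = -2.4 × (6.81 - 4.27) = -6.096%, loss ≈ 15135 × 6.096/100 ≈ 923.
Year 1981: gap = -2.4 × (7.73 - 4.27) = -8.304%, loss ≈ 15135 × 8.304/100 ≈ 1257.
Year 1982: gap = -2.4 × (5.77 - 4.27) = -3.6%, loss ≈ 15135 × 3.6/100 ≈ 545.
Year 1983: gap = -2.4 × (7.68 - 4.27) = -8.184%, loss ≈ 15135 × 8.184/100 ≈ 1239.
Total lost output = 479 + 923 + 1257 + 545 + 1239 = 4443 billion.

€4,443 billion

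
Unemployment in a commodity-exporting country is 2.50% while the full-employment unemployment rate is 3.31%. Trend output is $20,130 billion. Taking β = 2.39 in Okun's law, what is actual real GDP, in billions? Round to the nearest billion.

$20,520 billion

Unemployment gap = 2.5 - 3.31 = -0.81 points, so the output gap is -2.39 × (-0.81) = 1.9359%.
Actual GDP = 20130 × (1 + 1.9359/100) = 20130 × 1.019359 ≈ 20520 billion.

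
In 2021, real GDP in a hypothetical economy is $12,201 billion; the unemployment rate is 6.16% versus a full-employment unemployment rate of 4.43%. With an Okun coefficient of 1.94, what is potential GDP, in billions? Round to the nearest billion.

Unemployment gap = 6.16 - 4.43 = 1.73 points, so output gap = -1.94 × 1.73 = -3.3562%.
Since Y = Y* × (1 + gap/100), Y* = 12201/0.966438 ≈ 12625 billion.

$12,625 billion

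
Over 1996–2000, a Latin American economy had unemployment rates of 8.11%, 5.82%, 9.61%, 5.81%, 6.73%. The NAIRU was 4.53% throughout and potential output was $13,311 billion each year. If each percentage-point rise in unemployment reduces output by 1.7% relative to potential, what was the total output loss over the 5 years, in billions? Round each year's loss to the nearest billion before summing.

$3,040 billion

Year 1996: gap = -1.7 × (8.11 - 4.53) = -6.086%, loss ≈ 13311 × 6.086/100 ≈ 810.
Year 1997: gap = -1.7 × (5.82 - 4.53) = -2.193%, loss ≈ 13311 × 2.193/100 ≈ 292.
Year 1998: gap = -1.7 × (9.61 - 4.53) = -8.636%, loss ≈ 13311 × 8.636/100 ≈ 1150.
Year 1999: gap = -1.7 × (5.81 - 4.53) = -2.176%, loss ≈ 13311 × 2.176/100 ≈ 290.
Year 2000: gap = -1.7 × (6.73 - 4.53) = -3.74%, loss ≈ 13311 × 3.74/100 ≈ 498.
Total lost output = 810 + 292 + 1150 + 290 + 498 = 3040 billion.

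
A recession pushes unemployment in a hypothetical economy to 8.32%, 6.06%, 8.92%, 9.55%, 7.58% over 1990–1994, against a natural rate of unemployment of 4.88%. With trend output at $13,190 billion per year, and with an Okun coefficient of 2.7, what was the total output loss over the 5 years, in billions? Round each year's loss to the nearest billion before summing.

$5,709 billion

Year 1990: gap = -2.7 × (8.32 - 4.88) = -9.288%, loss ≈ 13190 × 9.288/100 ≈ 1225.
Year 1991: gap = -2.7 × (6.06 - 4.88) = -3.186%, loss ≈ 13190 × 3.186/100 ≈ 420.
Year 1992: gap = -2.7 × (8.92 - 4.88) = -10.908%, loss ≈ 13190 × 10.908/100 ≈ 1439.
Year 1993: gap = -2.7 × (9.55 - 4.88) = -12.609%, loss ≈ 13190 × 12.609/100 ≈ 1663.
Year 1994: gap = -2.7 × (7.58 - 4.88) = -7.29%, loss ≈ 13190 × 7.29/100 ≈ 962.
Total lost output = 1225 + 420 + 1439 + 1663 + 962 = 5709 billion.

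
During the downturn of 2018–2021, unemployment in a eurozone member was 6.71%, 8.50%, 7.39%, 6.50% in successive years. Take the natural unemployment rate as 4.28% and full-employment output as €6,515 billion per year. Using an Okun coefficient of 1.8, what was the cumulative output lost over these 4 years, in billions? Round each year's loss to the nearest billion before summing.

€1,405 billion

Year 2018: gap = -1.8 × (6.71 - 4.28) = -4.374%, loss ≈ 6515 × 4.374/100 ≈ 285.
Year 2019: gap = -1.8 × (8.5 - 4.28) = -7.596%, loss ≈ 6515 × 7.596/100 ≈ 495.
Year 2020: gap = -1.8 × (7.39 - 4.28) = -5.598%, loss ≈ 6515 × 5.598/100 ≈ 365.
Year 2021: gap = -1.8 × (6.5 - 4.28) = -3.996%, loss ≈ 6515 × 3.996/100 ≈ 260.
Total lost output = 285 + 495 + 365 + 260 = 1405 billion.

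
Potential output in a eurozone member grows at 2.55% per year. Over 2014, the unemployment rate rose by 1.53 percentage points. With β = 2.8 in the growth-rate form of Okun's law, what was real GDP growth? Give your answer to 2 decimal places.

-1.73%

Growth-rate Okun's law: g_Y = g_Y* - β × Δu.
g_Y = 2.55 - 2.8 × (1.53) = 2.55 - 4.284 = -1.734%, i.e. -1.73% to 2 d.p.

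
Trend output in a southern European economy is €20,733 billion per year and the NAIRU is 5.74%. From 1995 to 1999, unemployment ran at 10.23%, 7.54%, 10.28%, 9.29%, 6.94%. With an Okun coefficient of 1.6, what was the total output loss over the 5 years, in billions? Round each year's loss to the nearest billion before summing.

€5,168 billion

Year 1995: gap = -1.6 × (10.23 - 5.74) = -7.184%, loss ≈ 20733 × 7.184/100 ≈ 1489.
Year 1996: gap = -1.6 × (7.54 - 5.74) = -2.88%, loss ≈ 20733 × 2.88/100 ≈ 597.
Year 1997: gap = -1.6 × (10.28 - 5.74) = -7.264%, loss ≈ 20733 × 7.264/100 ≈ 1506.
Year 1998: gap = -1.6 × (9.29 - 5.74) = -5.68%, loss ≈ 20733 × 5.68/100 ≈ 1178.
Year 1999: gap = -1.6 × (6.94 - 5.74) = -1.92%, loss ≈ 20733 × 1.92/100 ≈ 398.
Total lost output = 1489 + 597 + 1506 + 1178 + 398 = 5168 billion.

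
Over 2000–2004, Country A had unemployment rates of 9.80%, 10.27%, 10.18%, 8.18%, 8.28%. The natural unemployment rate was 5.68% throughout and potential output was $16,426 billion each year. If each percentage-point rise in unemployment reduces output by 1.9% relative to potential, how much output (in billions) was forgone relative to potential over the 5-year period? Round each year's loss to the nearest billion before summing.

$5,714 billion

Year 2000: gap = -1.9 × (9.8 - 5.68) = -7.828%, loss ≈ 16426 × 7.828/100 ≈ 1286.
Year 2001: gap = -1.9 × (10.27 - 5.68) = -8.721%, loss ≈ 16426 × 8.721/100 ≈ 1433.
Year 2002: gap = -1.9 × (10.18 - 5.68) = -8.55%, loss ≈ 16426 × 8.55/100 ≈ 1404.
Year 2003: gap = -1.9 × (8.18 - 5.68) = -4.75%, loss ≈ 16426 × 4.75/100 ≈ 780.
Year 2004: gap = -1.9 × (8.28 - 5.68) = -4.94%, loss ≈ 16426 × 4.94/100 ≈ 811.
Total lost output = 1286 + 1433 + 1404 + 780 + 811 = 5714 billion.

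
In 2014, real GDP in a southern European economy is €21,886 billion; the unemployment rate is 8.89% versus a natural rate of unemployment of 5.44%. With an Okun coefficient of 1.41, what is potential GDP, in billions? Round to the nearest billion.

€23,005 billion

Unemployment gap = 8.89 - 5.44 = 3.45 points, so output gap = -1.41 × 3.45 = -4.8645%.
Since Y = Y* × (1 + gap/100), Y* = 21886/0.951355 ≈ 23005 billion.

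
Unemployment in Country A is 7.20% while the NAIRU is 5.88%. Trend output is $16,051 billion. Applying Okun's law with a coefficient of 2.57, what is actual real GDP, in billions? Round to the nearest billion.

$15,506 billion

Unemployment gap = 7.2 - 5.88 = 1.32 points, so the output gap is -2.57 × 1.32 = -3.3924%.
Actual GDP = 16051 × (1 - 3.3924/100) = 16051 × 0.966076 ≈ 15506 billion.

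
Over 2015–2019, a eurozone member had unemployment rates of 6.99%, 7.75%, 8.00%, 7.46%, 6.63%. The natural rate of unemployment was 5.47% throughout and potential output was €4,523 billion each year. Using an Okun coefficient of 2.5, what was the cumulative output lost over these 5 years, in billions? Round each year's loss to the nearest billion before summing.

Year 2015: gap = -2.5 × (6.99 - 5.47) = -3.8%, loss ≈ 4523 × 3.8/100 ≈ 172.
Year 2016: gap = -2.5 × (7.75 - 5.47) = -5.7%, loss ≈ 4523 × 5.7/100 ≈ 258.
Year 2017: gap = -2.5 × (8 - 5.47) = -6.325%, loss ≈ 4523 × 6.325/100 ≈ 286.
Year 2018: gap = -2.5 × (7.46 - 5.47) = -4.975%, loss ≈ 4523 × 4.975/100 ≈ 225.
Year 2019: gap = -2.5 × (6.63 - 5.47) = -2.9%, loss ≈ 4523 × 2.9/100 ≈ 131.
Total lost output = 172 + 258 + 286 + 225 + 131 = 1072 billion.

€1,072 billion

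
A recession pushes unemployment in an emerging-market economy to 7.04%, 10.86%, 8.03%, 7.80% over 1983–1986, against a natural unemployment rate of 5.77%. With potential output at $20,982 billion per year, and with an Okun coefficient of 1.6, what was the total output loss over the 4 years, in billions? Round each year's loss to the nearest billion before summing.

$3,575 billion

Year 1983: gap = -1.6 × (7.04 - 5.77) = -2.032%, loss ≈ 20982 × 2.032/100 ≈ 426.
Year 1984: gap = -1.6 × (10.86 - 5.77) = -8.144%, loss ≈ 20982 × 8.144/100 ≈ 1709.
Year 1985: gap = -1.6 × (8.03 - 5.77) = -3.616%, loss ≈ 20982 × 3.616/100 ≈ 759.
Year 1986: gap = -1.6 × (7.8 - 5.77) = -3.248%, loss ≈ 20982 × 3.248/100 ≈ 681.
Total lost output = 426 + 1709 + 759 + 681 = 3575 billion.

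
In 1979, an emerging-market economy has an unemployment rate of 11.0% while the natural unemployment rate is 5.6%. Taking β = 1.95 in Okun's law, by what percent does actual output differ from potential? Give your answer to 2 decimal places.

-10.53%

The unemployment gap is 11 - 5.6 = 5.4 percentage points.
Okun's law gives an output gap of -1.95 × 5.4 = -10.53%, i.e. 10.53% below potential.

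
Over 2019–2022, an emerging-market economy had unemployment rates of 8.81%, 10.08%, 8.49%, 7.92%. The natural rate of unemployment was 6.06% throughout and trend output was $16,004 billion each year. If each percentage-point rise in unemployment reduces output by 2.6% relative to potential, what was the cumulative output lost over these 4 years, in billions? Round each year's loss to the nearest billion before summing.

$4,602 billion

Year 2019: gap = -2.6 × (8.81 - 6.06) = -7.15%, loss ≈ 16004 × 7.15/100 ≈ 1144.
Year 2020: gap = -2.6 × (10.08 - 6.06) = -10.452%, loss ≈ 16004 × 10.452/100 ≈ 1673.
Year 2021: gap = -2.6 × (8.49 - 6.06) = -6.318%, loss ≈ 16004 × 6.318/100 ≈ 1011.
Year 2022: gap = -2.6 × (7.92 - 6.06) = -4.836%, loss ≈ 16004 × 4.836/100 ≈ 774.
Total lost output = 1144 + 1673 + 1011 + 774 = 4602 billion.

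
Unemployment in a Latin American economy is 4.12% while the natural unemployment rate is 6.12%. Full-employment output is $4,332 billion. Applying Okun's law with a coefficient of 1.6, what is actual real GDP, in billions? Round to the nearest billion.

$4,471 billion

Unemployment gap = 4.12 - 6.12 = -2 points, so the output gap is -1.6 × (-2) = 3.2%.
Actual GDP = 4332 × (1 + 3.2/100) = 4332 × 1.032 ≈ 4471 billion.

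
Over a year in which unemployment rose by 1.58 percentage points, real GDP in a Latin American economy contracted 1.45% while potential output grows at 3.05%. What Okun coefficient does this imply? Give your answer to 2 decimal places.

β ≈ 2.85

Growth form: g_Y = g_Y* - β × Δu, so β = (g_Y* - g_Y)/Δu.
β = (3.05 + 1.45)/1.58 = 4.5/1.58 = 2.85.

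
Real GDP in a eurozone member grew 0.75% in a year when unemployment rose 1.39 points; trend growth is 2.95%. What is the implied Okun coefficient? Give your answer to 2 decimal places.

β ≈ 1.58

Growth form: g_Y = g_Y* - β × Δu, so β = (g_Y* - g_Y)/Δu.
β = (2.95 - 0.75)/1.39 = 2.2/1.39 = 1.58.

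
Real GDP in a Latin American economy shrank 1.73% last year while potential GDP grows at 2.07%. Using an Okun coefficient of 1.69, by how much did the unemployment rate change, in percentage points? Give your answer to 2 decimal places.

Growth-rate Okun's law: g_Y = g_Y* - β × Δu, so Δu = (g_Y* - g_Y)/β.
Δu = (2.07 + 1.73)/1.69 = 3.8/1.69 = 2.25 percentage points.

2.25 percentage points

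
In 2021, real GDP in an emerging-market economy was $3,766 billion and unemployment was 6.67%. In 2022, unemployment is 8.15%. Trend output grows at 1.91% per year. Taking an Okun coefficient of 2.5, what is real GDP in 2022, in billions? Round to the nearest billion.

Δu = 8.15 - 6.67 = 1.48 points.
Okun's law (growth form): g_Y = g_Y* - β × Δu = 1.91 - 2.5 × (1.48) = 1.91 - 3.7 = -1.79%.
Real GDP in the next year = 3766 × (1 - 1.79/100) = 3766 × 0.9821 ≈ 3699 billion.

$3,699 billion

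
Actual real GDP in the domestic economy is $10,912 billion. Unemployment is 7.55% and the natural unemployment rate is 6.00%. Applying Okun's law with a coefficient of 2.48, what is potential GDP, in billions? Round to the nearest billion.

$11,348 billion

Unemployment gap = 7.55 - 6 = 1.55 points, so output gap = -2.48 × 1.55 = -3.844%.
Since Y = Y* × (1 + gap/100), Y* = 10912/0.96156 ≈ 11348 billion.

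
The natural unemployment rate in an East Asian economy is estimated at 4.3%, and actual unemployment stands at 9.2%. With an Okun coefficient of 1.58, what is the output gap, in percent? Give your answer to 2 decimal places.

-7.74%

The unemployment gap is 9.2 - 4.3 = 4.9 percentage points.
Okun's law gives an output gap of -1.58 × 4.9 = -7.742%, i.e. 7.74% below potential.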